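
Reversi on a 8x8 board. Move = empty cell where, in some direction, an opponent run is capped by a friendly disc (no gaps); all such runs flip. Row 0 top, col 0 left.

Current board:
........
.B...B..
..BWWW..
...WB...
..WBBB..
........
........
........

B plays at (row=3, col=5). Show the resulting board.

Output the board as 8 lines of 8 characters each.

Answer: ........
.B...B..
..BWWB..
...WBB..
..WBBB..
........
........
........

Derivation:
Place B at (3,5); scan 8 dirs for brackets.
Dir NW: opp run (2,4), next='.' -> no flip
Dir N: opp run (2,5) capped by B -> flip
Dir NE: first cell '.' (not opp) -> no flip
Dir W: first cell 'B' (not opp) -> no flip
Dir E: first cell '.' (not opp) -> no flip
Dir SW: first cell 'B' (not opp) -> no flip
Dir S: first cell 'B' (not opp) -> no flip
Dir SE: first cell '.' (not opp) -> no flip
All flips: (2,5)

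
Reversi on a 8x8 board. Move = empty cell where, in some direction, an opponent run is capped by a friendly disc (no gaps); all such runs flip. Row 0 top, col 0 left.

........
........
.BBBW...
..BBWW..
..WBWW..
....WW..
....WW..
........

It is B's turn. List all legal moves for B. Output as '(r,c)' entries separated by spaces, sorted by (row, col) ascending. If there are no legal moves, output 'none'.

(1,3): no bracket -> illegal
(1,4): no bracket -> illegal
(1,5): flips 1 -> legal
(2,5): flips 2 -> legal
(2,6): no bracket -> illegal
(3,1): no bracket -> illegal
(3,6): flips 2 -> legal
(4,1): flips 1 -> legal
(4,6): flips 2 -> legal
(5,1): flips 1 -> legal
(5,2): flips 1 -> legal
(5,3): no bracket -> illegal
(5,6): flips 2 -> legal
(6,3): no bracket -> illegal
(6,6): flips 2 -> legal
(7,3): no bracket -> illegal
(7,4): no bracket -> illegal
(7,5): no bracket -> illegal
(7,6): flips 2 -> legal

Answer: (1,5) (2,5) (3,6) (4,1) (4,6) (5,1) (5,2) (5,6) (6,6) (7,6)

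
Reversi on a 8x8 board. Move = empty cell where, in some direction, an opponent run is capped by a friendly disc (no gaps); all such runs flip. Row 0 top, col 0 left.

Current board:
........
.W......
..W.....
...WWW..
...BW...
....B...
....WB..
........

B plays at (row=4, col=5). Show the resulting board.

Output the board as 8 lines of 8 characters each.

Answer: ........
.W......
..W.....
...WWW..
...BBB..
....B...
....WB..
........

Derivation:
Place B at (4,5); scan 8 dirs for brackets.
Dir NW: opp run (3,4), next='.' -> no flip
Dir N: opp run (3,5), next='.' -> no flip
Dir NE: first cell '.' (not opp) -> no flip
Dir W: opp run (4,4) capped by B -> flip
Dir E: first cell '.' (not opp) -> no flip
Dir SW: first cell 'B' (not opp) -> no flip
Dir S: first cell '.' (not opp) -> no flip
Dir SE: first cell '.' (not opp) -> no flip
All flips: (4,4)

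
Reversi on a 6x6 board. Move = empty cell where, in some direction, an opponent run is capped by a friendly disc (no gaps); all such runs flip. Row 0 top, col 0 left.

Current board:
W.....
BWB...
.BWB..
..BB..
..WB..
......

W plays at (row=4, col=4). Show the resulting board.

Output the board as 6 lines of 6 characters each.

Place W at (4,4); scan 8 dirs for brackets.
Dir NW: opp run (3,3) capped by W -> flip
Dir N: first cell '.' (not opp) -> no flip
Dir NE: first cell '.' (not opp) -> no flip
Dir W: opp run (4,3) capped by W -> flip
Dir E: first cell '.' (not opp) -> no flip
Dir SW: first cell '.' (not opp) -> no flip
Dir S: first cell '.' (not opp) -> no flip
Dir SE: first cell '.' (not opp) -> no flip
All flips: (3,3) (4,3)

Answer: W.....
BWB...
.BWB..
..BW..
..WWW.
......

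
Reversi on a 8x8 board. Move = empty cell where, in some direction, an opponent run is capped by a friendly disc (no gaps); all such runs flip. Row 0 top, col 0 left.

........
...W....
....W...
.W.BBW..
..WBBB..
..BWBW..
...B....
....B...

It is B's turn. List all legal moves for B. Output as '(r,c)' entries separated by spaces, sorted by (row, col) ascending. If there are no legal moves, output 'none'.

Answer: (1,4) (1,5) (2,5) (2,6) (3,2) (3,6) (4,1) (5,1) (5,6) (6,2) (6,5) (6,6)

Derivation:
(0,2): no bracket -> illegal
(0,3): no bracket -> illegal
(0,4): no bracket -> illegal
(1,2): no bracket -> illegal
(1,4): flips 1 -> legal
(1,5): flips 1 -> legal
(2,0): no bracket -> illegal
(2,1): no bracket -> illegal
(2,2): no bracket -> illegal
(2,3): no bracket -> illegal
(2,5): flips 1 -> legal
(2,6): flips 1 -> legal
(3,0): no bracket -> illegal
(3,2): flips 1 -> legal
(3,6): flips 1 -> legal
(4,0): no bracket -> illegal
(4,1): flips 1 -> legal
(4,6): no bracket -> illegal
(5,1): flips 1 -> legal
(5,6): flips 1 -> legal
(6,2): flips 1 -> legal
(6,4): no bracket -> illegal
(6,5): flips 1 -> legal
(6,6): flips 1 -> legal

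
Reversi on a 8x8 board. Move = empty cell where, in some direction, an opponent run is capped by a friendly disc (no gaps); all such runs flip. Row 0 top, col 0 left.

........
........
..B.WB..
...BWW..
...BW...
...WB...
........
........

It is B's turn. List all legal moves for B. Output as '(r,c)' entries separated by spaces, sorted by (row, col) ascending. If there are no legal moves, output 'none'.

Answer: (1,4) (1,5) (2,3) (3,6) (4,5) (5,2) (5,5) (6,3)

Derivation:
(1,3): no bracket -> illegal
(1,4): flips 3 -> legal
(1,5): flips 1 -> legal
(2,3): flips 1 -> legal
(2,6): no bracket -> illegal
(3,6): flips 2 -> legal
(4,2): no bracket -> illegal
(4,5): flips 2 -> legal
(4,6): no bracket -> illegal
(5,2): flips 1 -> legal
(5,5): flips 1 -> legal
(6,2): no bracket -> illegal
(6,3): flips 1 -> legal
(6,4): no bracket -> illegal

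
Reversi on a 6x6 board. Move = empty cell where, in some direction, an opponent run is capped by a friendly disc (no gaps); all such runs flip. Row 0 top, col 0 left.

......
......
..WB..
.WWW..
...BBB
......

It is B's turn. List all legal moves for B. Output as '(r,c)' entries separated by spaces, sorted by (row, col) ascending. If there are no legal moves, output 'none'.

Answer: (1,1) (2,1) (4,1)

Derivation:
(1,1): flips 2 -> legal
(1,2): no bracket -> illegal
(1,3): no bracket -> illegal
(2,0): no bracket -> illegal
(2,1): flips 2 -> legal
(2,4): no bracket -> illegal
(3,0): no bracket -> illegal
(3,4): no bracket -> illegal
(4,0): no bracket -> illegal
(4,1): flips 1 -> legal
(4,2): no bracket -> illegal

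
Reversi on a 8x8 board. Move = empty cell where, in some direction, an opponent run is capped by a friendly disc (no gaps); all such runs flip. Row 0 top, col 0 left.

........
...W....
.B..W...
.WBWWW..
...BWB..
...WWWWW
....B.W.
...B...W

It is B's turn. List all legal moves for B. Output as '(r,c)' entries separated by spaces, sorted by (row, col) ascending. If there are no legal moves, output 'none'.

(0,2): no bracket -> illegal
(0,3): no bracket -> illegal
(0,4): no bracket -> illegal
(1,2): no bracket -> illegal
(1,4): flips 4 -> legal
(1,5): no bracket -> illegal
(2,0): no bracket -> illegal
(2,2): no bracket -> illegal
(2,3): flips 2 -> legal
(2,5): flips 2 -> legal
(2,6): no bracket -> illegal
(3,0): flips 1 -> legal
(3,6): flips 3 -> legal
(4,0): no bracket -> illegal
(4,1): flips 1 -> legal
(4,2): flips 1 -> legal
(4,6): flips 1 -> legal
(4,7): no bracket -> illegal
(5,2): no bracket -> illegal
(6,2): no bracket -> illegal
(6,3): flips 2 -> legal
(6,5): flips 2 -> legal
(6,7): flips 1 -> legal
(7,5): no bracket -> illegal
(7,6): no bracket -> illegal

Answer: (1,4) (2,3) (2,5) (3,0) (3,6) (4,1) (4,2) (4,6) (6,3) (6,5) (6,7)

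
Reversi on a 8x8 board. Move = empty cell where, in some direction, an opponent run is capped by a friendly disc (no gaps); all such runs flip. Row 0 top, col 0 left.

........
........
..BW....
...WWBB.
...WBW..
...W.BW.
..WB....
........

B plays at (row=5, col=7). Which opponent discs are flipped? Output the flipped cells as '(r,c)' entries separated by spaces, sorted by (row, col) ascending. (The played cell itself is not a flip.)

Dir NW: first cell '.' (not opp) -> no flip
Dir N: first cell '.' (not opp) -> no flip
Dir NE: edge -> no flip
Dir W: opp run (5,6) capped by B -> flip
Dir E: edge -> no flip
Dir SW: first cell '.' (not opp) -> no flip
Dir S: first cell '.' (not opp) -> no flip
Dir SE: edge -> no flip

Answer: (5,6)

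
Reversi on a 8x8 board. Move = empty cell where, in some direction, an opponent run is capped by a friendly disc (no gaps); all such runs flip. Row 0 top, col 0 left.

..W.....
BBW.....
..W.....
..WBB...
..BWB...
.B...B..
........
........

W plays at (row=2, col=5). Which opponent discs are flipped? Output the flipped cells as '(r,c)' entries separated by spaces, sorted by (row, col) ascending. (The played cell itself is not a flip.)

Dir NW: first cell '.' (not opp) -> no flip
Dir N: first cell '.' (not opp) -> no flip
Dir NE: first cell '.' (not opp) -> no flip
Dir W: first cell '.' (not opp) -> no flip
Dir E: first cell '.' (not opp) -> no flip
Dir SW: opp run (3,4) capped by W -> flip
Dir S: first cell '.' (not opp) -> no flip
Dir SE: first cell '.' (not opp) -> no flip

Answer: (3,4)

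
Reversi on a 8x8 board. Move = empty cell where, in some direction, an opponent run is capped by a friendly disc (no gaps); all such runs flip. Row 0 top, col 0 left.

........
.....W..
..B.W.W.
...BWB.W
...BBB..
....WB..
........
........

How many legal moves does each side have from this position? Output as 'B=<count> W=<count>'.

Answer: B=10 W=7

Derivation:
-- B to move --
(0,4): no bracket -> illegal
(0,5): no bracket -> illegal
(0,6): flips 2 -> legal
(1,3): flips 1 -> legal
(1,4): flips 2 -> legal
(1,6): no bracket -> illegal
(1,7): flips 1 -> legal
(2,3): flips 1 -> legal
(2,5): flips 1 -> legal
(2,7): no bracket -> illegal
(3,6): no bracket -> illegal
(4,6): no bracket -> illegal
(4,7): no bracket -> illegal
(5,3): flips 1 -> legal
(6,3): flips 1 -> legal
(6,4): flips 1 -> legal
(6,5): flips 1 -> legal
B mobility = 10
-- W to move --
(1,1): no bracket -> illegal
(1,2): no bracket -> illegal
(1,3): no bracket -> illegal
(2,1): no bracket -> illegal
(2,3): no bracket -> illegal
(2,5): no bracket -> illegal
(3,1): no bracket -> illegal
(3,2): flips 2 -> legal
(3,6): flips 2 -> legal
(4,2): flips 1 -> legal
(4,6): flips 1 -> legal
(5,2): flips 1 -> legal
(5,3): flips 2 -> legal
(5,6): flips 2 -> legal
(6,4): no bracket -> illegal
(6,5): no bracket -> illegal
(6,6): no bracket -> illegal
W mobility = 7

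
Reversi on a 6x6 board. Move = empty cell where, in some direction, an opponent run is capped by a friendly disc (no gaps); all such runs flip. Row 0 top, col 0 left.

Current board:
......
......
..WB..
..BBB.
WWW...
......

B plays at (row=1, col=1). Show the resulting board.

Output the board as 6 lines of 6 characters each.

Place B at (1,1); scan 8 dirs for brackets.
Dir NW: first cell '.' (not opp) -> no flip
Dir N: first cell '.' (not opp) -> no flip
Dir NE: first cell '.' (not opp) -> no flip
Dir W: first cell '.' (not opp) -> no flip
Dir E: first cell '.' (not opp) -> no flip
Dir SW: first cell '.' (not opp) -> no flip
Dir S: first cell '.' (not opp) -> no flip
Dir SE: opp run (2,2) capped by B -> flip
All flips: (2,2)

Answer: ......
.B....
..BB..
..BBB.
WWW...
......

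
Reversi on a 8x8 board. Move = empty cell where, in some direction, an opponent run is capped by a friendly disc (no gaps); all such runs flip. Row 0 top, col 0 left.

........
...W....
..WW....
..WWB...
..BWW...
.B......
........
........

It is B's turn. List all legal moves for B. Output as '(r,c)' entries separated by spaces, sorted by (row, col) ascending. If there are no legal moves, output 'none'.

(0,2): no bracket -> illegal
(0,3): no bracket -> illegal
(0,4): no bracket -> illegal
(1,1): no bracket -> illegal
(1,2): flips 3 -> legal
(1,4): no bracket -> illegal
(2,1): no bracket -> illegal
(2,4): flips 1 -> legal
(3,1): flips 2 -> legal
(3,5): no bracket -> illegal
(4,1): no bracket -> illegal
(4,5): flips 2 -> legal
(5,2): flips 1 -> legal
(5,3): no bracket -> illegal
(5,4): flips 1 -> legal
(5,5): no bracket -> illegal

Answer: (1,2) (2,4) (3,1) (4,5) (5,2) (5,4)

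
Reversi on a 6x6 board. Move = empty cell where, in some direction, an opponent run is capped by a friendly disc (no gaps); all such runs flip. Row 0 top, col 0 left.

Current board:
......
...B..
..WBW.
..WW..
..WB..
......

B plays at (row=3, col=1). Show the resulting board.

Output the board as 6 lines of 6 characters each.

Answer: ......
...B..
..BBW.
.BWW..
..WB..
......

Derivation:
Place B at (3,1); scan 8 dirs for brackets.
Dir NW: first cell '.' (not opp) -> no flip
Dir N: first cell '.' (not opp) -> no flip
Dir NE: opp run (2,2) capped by B -> flip
Dir W: first cell '.' (not opp) -> no flip
Dir E: opp run (3,2) (3,3), next='.' -> no flip
Dir SW: first cell '.' (not opp) -> no flip
Dir S: first cell '.' (not opp) -> no flip
Dir SE: opp run (4,2), next='.' -> no flip
All flips: (2,2)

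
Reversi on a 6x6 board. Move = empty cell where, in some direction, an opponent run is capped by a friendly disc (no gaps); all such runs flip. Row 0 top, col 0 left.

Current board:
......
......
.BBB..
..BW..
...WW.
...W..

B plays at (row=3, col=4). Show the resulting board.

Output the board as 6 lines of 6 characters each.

Place B at (3,4); scan 8 dirs for brackets.
Dir NW: first cell 'B' (not opp) -> no flip
Dir N: first cell '.' (not opp) -> no flip
Dir NE: first cell '.' (not opp) -> no flip
Dir W: opp run (3,3) capped by B -> flip
Dir E: first cell '.' (not opp) -> no flip
Dir SW: opp run (4,3), next='.' -> no flip
Dir S: opp run (4,4), next='.' -> no flip
Dir SE: first cell '.' (not opp) -> no flip
All flips: (3,3)

Answer: ......
......
.BBB..
..BBB.
...WW.
...W..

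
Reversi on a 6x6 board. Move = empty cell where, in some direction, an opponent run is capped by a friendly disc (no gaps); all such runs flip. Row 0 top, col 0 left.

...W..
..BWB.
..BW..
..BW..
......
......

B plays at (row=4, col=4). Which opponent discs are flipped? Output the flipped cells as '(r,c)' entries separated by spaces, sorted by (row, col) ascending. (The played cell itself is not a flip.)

Dir NW: opp run (3,3) capped by B -> flip
Dir N: first cell '.' (not opp) -> no flip
Dir NE: first cell '.' (not opp) -> no flip
Dir W: first cell '.' (not opp) -> no flip
Dir E: first cell '.' (not opp) -> no flip
Dir SW: first cell '.' (not opp) -> no flip
Dir S: first cell '.' (not opp) -> no flip
Dir SE: first cell '.' (not opp) -> no flip

Answer: (3,3)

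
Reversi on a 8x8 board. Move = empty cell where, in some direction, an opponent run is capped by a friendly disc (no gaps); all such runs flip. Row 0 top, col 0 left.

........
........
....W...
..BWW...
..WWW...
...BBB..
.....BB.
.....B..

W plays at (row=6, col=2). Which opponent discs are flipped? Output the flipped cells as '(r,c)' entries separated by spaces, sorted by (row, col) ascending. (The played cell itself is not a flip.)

Dir NW: first cell '.' (not opp) -> no flip
Dir N: first cell '.' (not opp) -> no flip
Dir NE: opp run (5,3) capped by W -> flip
Dir W: first cell '.' (not opp) -> no flip
Dir E: first cell '.' (not opp) -> no flip
Dir SW: first cell '.' (not opp) -> no flip
Dir S: first cell '.' (not opp) -> no flip
Dir SE: first cell '.' (not opp) -> no flip

Answer: (5,3)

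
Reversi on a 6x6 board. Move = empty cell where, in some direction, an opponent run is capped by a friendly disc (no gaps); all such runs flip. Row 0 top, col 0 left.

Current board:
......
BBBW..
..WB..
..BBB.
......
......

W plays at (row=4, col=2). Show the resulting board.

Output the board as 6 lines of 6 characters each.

Place W at (4,2); scan 8 dirs for brackets.
Dir NW: first cell '.' (not opp) -> no flip
Dir N: opp run (3,2) capped by W -> flip
Dir NE: opp run (3,3), next='.' -> no flip
Dir W: first cell '.' (not opp) -> no flip
Dir E: first cell '.' (not opp) -> no flip
Dir SW: first cell '.' (not opp) -> no flip
Dir S: first cell '.' (not opp) -> no flip
Dir SE: first cell '.' (not opp) -> no flip
All flips: (3,2)

Answer: ......
BBBW..
..WB..
..WBB.
..W...
......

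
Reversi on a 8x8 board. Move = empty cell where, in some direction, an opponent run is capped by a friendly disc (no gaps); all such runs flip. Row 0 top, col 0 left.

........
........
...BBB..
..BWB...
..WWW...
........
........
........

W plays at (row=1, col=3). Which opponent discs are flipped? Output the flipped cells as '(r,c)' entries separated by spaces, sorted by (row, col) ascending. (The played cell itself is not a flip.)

Dir NW: first cell '.' (not opp) -> no flip
Dir N: first cell '.' (not opp) -> no flip
Dir NE: first cell '.' (not opp) -> no flip
Dir W: first cell '.' (not opp) -> no flip
Dir E: first cell '.' (not opp) -> no flip
Dir SW: first cell '.' (not opp) -> no flip
Dir S: opp run (2,3) capped by W -> flip
Dir SE: opp run (2,4), next='.' -> no flip

Answer: (2,3)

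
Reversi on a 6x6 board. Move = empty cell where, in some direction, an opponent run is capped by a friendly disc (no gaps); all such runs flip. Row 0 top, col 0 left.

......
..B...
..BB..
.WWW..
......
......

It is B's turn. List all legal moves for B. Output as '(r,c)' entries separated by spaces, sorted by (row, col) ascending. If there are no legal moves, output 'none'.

(2,0): no bracket -> illegal
(2,1): no bracket -> illegal
(2,4): no bracket -> illegal
(3,0): no bracket -> illegal
(3,4): no bracket -> illegal
(4,0): flips 1 -> legal
(4,1): flips 1 -> legal
(4,2): flips 1 -> legal
(4,3): flips 1 -> legal
(4,4): flips 1 -> legal

Answer: (4,0) (4,1) (4,2) (4,3) (4,4)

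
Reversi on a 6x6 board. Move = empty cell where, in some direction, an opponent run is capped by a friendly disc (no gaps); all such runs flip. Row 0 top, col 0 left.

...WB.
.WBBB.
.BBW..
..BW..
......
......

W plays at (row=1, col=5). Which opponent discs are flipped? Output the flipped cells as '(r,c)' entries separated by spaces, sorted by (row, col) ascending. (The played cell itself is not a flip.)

Dir NW: opp run (0,4), next=edge -> no flip
Dir N: first cell '.' (not opp) -> no flip
Dir NE: edge -> no flip
Dir W: opp run (1,4) (1,3) (1,2) capped by W -> flip
Dir E: edge -> no flip
Dir SW: first cell '.' (not opp) -> no flip
Dir S: first cell '.' (not opp) -> no flip
Dir SE: edge -> no flip

Answer: (1,2) (1,3) (1,4)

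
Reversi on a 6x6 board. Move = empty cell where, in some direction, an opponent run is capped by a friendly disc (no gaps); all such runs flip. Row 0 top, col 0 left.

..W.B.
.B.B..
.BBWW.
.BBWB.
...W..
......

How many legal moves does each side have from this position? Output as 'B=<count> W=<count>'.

Answer: B=8 W=10

Derivation:
-- B to move --
(0,1): no bracket -> illegal
(0,3): no bracket -> illegal
(1,2): flips 1 -> legal
(1,4): flips 2 -> legal
(1,5): no bracket -> illegal
(2,5): flips 2 -> legal
(3,5): flips 1 -> legal
(4,2): no bracket -> illegal
(4,4): flips 1 -> legal
(5,2): flips 1 -> legal
(5,3): flips 3 -> legal
(5,4): flips 1 -> legal
B mobility = 8
-- W to move --
(0,0): flips 2 -> legal
(0,1): no bracket -> illegal
(0,3): flips 1 -> legal
(0,5): no bracket -> illegal
(1,0): flips 2 -> legal
(1,2): no bracket -> illegal
(1,4): no bracket -> illegal
(1,5): no bracket -> illegal
(2,0): flips 3 -> legal
(2,5): flips 1 -> legal
(3,0): flips 2 -> legal
(3,5): flips 1 -> legal
(4,0): no bracket -> illegal
(4,1): flips 1 -> legal
(4,2): no bracket -> illegal
(4,4): flips 1 -> legal
(4,5): flips 1 -> legal
W mobility = 10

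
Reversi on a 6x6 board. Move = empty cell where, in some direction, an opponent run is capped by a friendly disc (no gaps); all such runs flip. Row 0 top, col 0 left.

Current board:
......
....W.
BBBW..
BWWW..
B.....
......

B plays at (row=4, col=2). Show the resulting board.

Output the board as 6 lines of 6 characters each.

Place B at (4,2); scan 8 dirs for brackets.
Dir NW: opp run (3,1) capped by B -> flip
Dir N: opp run (3,2) capped by B -> flip
Dir NE: opp run (3,3), next='.' -> no flip
Dir W: first cell '.' (not opp) -> no flip
Dir E: first cell '.' (not opp) -> no flip
Dir SW: first cell '.' (not opp) -> no flip
Dir S: first cell '.' (not opp) -> no flip
Dir SE: first cell '.' (not opp) -> no flip
All flips: (3,1) (3,2)

Answer: ......
....W.
BBBW..
BBBW..
B.B...
......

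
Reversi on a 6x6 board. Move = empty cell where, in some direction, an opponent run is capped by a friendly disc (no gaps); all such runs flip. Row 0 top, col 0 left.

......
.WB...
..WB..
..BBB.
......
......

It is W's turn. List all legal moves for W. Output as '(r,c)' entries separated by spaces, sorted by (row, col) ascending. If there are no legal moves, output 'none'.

Answer: (0,2) (1,3) (2,4) (4,2) (4,4)

Derivation:
(0,1): no bracket -> illegal
(0,2): flips 1 -> legal
(0,3): no bracket -> illegal
(1,3): flips 1 -> legal
(1,4): no bracket -> illegal
(2,1): no bracket -> illegal
(2,4): flips 1 -> legal
(2,5): no bracket -> illegal
(3,1): no bracket -> illegal
(3,5): no bracket -> illegal
(4,1): no bracket -> illegal
(4,2): flips 1 -> legal
(4,3): no bracket -> illegal
(4,4): flips 1 -> legal
(4,5): no bracket -> illegal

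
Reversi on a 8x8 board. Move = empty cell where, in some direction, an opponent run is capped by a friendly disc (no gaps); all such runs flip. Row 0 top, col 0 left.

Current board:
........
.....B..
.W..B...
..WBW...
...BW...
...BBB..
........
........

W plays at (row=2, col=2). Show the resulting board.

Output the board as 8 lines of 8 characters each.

Answer: ........
.....B..
.WW.B...
..WWW...
...BW...
...BBB..
........
........

Derivation:
Place W at (2,2); scan 8 dirs for brackets.
Dir NW: first cell '.' (not opp) -> no flip
Dir N: first cell '.' (not opp) -> no flip
Dir NE: first cell '.' (not opp) -> no flip
Dir W: first cell 'W' (not opp) -> no flip
Dir E: first cell '.' (not opp) -> no flip
Dir SW: first cell '.' (not opp) -> no flip
Dir S: first cell 'W' (not opp) -> no flip
Dir SE: opp run (3,3) capped by W -> flip
All flips: (3,3)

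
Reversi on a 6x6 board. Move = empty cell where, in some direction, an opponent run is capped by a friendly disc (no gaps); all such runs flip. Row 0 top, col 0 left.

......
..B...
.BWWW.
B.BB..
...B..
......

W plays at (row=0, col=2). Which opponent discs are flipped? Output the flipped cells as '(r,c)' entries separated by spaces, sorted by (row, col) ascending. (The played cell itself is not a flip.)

Answer: (1,2)

Derivation:
Dir NW: edge -> no flip
Dir N: edge -> no flip
Dir NE: edge -> no flip
Dir W: first cell '.' (not opp) -> no flip
Dir E: first cell '.' (not opp) -> no flip
Dir SW: first cell '.' (not opp) -> no flip
Dir S: opp run (1,2) capped by W -> flip
Dir SE: first cell '.' (not opp) -> no flip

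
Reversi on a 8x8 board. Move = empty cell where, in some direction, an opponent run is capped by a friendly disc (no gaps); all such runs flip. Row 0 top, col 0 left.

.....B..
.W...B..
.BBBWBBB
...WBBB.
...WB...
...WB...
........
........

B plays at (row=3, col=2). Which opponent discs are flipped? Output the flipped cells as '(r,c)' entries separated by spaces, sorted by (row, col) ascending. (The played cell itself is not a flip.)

Answer: (3,3) (4,3)

Derivation:
Dir NW: first cell 'B' (not opp) -> no flip
Dir N: first cell 'B' (not opp) -> no flip
Dir NE: first cell 'B' (not opp) -> no flip
Dir W: first cell '.' (not opp) -> no flip
Dir E: opp run (3,3) capped by B -> flip
Dir SW: first cell '.' (not opp) -> no flip
Dir S: first cell '.' (not opp) -> no flip
Dir SE: opp run (4,3) capped by B -> flip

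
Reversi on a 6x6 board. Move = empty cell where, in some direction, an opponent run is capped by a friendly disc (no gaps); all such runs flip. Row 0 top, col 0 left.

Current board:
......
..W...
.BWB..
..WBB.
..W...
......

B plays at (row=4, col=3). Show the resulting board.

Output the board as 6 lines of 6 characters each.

Place B at (4,3); scan 8 dirs for brackets.
Dir NW: opp run (3,2) capped by B -> flip
Dir N: first cell 'B' (not opp) -> no flip
Dir NE: first cell 'B' (not opp) -> no flip
Dir W: opp run (4,2), next='.' -> no flip
Dir E: first cell '.' (not opp) -> no flip
Dir SW: first cell '.' (not opp) -> no flip
Dir S: first cell '.' (not opp) -> no flip
Dir SE: first cell '.' (not opp) -> no flip
All flips: (3,2)

Answer: ......
..W...
.BWB..
..BBB.
..WB..
......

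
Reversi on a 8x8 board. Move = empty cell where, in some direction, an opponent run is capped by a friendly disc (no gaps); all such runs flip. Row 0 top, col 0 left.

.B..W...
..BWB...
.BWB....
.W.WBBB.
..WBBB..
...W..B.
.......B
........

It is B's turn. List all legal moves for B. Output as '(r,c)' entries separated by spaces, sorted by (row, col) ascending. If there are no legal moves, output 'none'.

(0,2): no bracket -> illegal
(0,3): flips 1 -> legal
(0,5): no bracket -> illegal
(1,1): flips 2 -> legal
(1,5): no bracket -> illegal
(2,0): no bracket -> illegal
(2,4): no bracket -> illegal
(3,0): no bracket -> illegal
(3,2): flips 2 -> legal
(4,0): no bracket -> illegal
(4,1): flips 2 -> legal
(5,1): no bracket -> illegal
(5,2): no bracket -> illegal
(5,4): no bracket -> illegal
(6,2): flips 1 -> legal
(6,3): flips 1 -> legal
(6,4): no bracket -> illegal

Answer: (0,3) (1,1) (3,2) (4,1) (6,2) (6,3)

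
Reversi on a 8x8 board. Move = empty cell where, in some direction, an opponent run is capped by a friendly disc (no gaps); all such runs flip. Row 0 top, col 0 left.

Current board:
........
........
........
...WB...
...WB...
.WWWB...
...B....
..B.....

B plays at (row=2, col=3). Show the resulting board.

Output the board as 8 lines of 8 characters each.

Place B at (2,3); scan 8 dirs for brackets.
Dir NW: first cell '.' (not opp) -> no flip
Dir N: first cell '.' (not opp) -> no flip
Dir NE: first cell '.' (not opp) -> no flip
Dir W: first cell '.' (not opp) -> no flip
Dir E: first cell '.' (not opp) -> no flip
Dir SW: first cell '.' (not opp) -> no flip
Dir S: opp run (3,3) (4,3) (5,3) capped by B -> flip
Dir SE: first cell 'B' (not opp) -> no flip
All flips: (3,3) (4,3) (5,3)

Answer: ........
........
...B....
...BB...
...BB...
.WWBB...
...B....
..B.....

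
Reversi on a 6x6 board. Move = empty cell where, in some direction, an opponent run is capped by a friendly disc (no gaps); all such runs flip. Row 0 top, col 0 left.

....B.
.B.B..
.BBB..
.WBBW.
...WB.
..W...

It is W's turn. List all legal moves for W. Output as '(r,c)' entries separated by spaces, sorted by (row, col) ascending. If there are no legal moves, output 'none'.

Answer: (0,1) (0,3) (1,0) (1,2) (4,5) (5,4)

Derivation:
(0,0): no bracket -> illegal
(0,1): flips 2 -> legal
(0,2): no bracket -> illegal
(0,3): flips 3 -> legal
(0,5): no bracket -> illegal
(1,0): flips 2 -> legal
(1,2): flips 1 -> legal
(1,4): no bracket -> illegal
(1,5): no bracket -> illegal
(2,0): no bracket -> illegal
(2,4): no bracket -> illegal
(3,0): no bracket -> illegal
(3,5): no bracket -> illegal
(4,1): no bracket -> illegal
(4,2): no bracket -> illegal
(4,5): flips 1 -> legal
(5,3): no bracket -> illegal
(5,4): flips 1 -> legal
(5,5): no bracket -> illegal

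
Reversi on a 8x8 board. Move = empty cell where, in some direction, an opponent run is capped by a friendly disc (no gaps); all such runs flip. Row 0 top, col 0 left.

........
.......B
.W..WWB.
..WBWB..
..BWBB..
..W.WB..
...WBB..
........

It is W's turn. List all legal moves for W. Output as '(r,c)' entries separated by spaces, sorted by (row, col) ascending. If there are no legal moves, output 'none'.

(0,6): no bracket -> illegal
(0,7): no bracket -> illegal
(1,5): no bracket -> illegal
(1,6): no bracket -> illegal
(2,2): no bracket -> illegal
(2,3): flips 1 -> legal
(2,7): flips 1 -> legal
(3,1): no bracket -> illegal
(3,6): flips 2 -> legal
(3,7): no bracket -> illegal
(4,1): flips 1 -> legal
(4,6): flips 3 -> legal
(5,1): flips 2 -> legal
(5,3): no bracket -> illegal
(5,6): flips 2 -> legal
(6,6): flips 2 -> legal
(7,3): no bracket -> illegal
(7,4): flips 1 -> legal
(7,5): flips 4 -> legal
(7,6): flips 1 -> legal

Answer: (2,3) (2,7) (3,6) (4,1) (4,6) (5,1) (5,6) (6,6) (7,4) (7,5) (7,6)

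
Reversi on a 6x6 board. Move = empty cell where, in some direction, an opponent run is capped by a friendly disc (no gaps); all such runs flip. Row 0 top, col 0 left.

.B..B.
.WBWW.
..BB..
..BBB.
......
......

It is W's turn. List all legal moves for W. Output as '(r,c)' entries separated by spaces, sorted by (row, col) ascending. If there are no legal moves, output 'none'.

(0,0): no bracket -> illegal
(0,2): no bracket -> illegal
(0,3): no bracket -> illegal
(0,5): no bracket -> illegal
(1,0): no bracket -> illegal
(1,5): no bracket -> illegal
(2,1): no bracket -> illegal
(2,4): no bracket -> illegal
(2,5): no bracket -> illegal
(3,1): flips 1 -> legal
(3,5): no bracket -> illegal
(4,1): flips 2 -> legal
(4,2): no bracket -> illegal
(4,3): flips 2 -> legal
(4,4): flips 2 -> legal
(4,5): no bracket -> illegal

Answer: (3,1) (4,1) (4,3) (4,4)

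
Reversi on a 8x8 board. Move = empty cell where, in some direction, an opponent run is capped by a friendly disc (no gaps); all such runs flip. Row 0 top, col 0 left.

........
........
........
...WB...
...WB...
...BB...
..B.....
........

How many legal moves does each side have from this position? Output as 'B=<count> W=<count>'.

Answer: B=5 W=6

Derivation:
-- B to move --
(2,2): flips 1 -> legal
(2,3): flips 2 -> legal
(2,4): no bracket -> illegal
(3,2): flips 2 -> legal
(4,2): flips 1 -> legal
(5,2): flips 1 -> legal
B mobility = 5
-- W to move --
(2,3): no bracket -> illegal
(2,4): no bracket -> illegal
(2,5): flips 1 -> legal
(3,5): flips 1 -> legal
(4,2): no bracket -> illegal
(4,5): flips 1 -> legal
(5,1): no bracket -> illegal
(5,2): no bracket -> illegal
(5,5): flips 1 -> legal
(6,1): no bracket -> illegal
(6,3): flips 1 -> legal
(6,4): no bracket -> illegal
(6,5): flips 1 -> legal
(7,1): no bracket -> illegal
(7,2): no bracket -> illegal
(7,3): no bracket -> illegal
W mobility = 6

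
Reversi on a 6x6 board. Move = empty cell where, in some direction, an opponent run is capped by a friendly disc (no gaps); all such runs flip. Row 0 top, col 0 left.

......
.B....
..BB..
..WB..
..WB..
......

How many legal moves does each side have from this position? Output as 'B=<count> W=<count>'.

-- B to move --
(2,1): flips 1 -> legal
(3,1): flips 1 -> legal
(4,1): flips 2 -> legal
(5,1): flips 1 -> legal
(5,2): flips 2 -> legal
(5,3): no bracket -> illegal
B mobility = 5
-- W to move --
(0,0): no bracket -> illegal
(0,1): no bracket -> illegal
(0,2): no bracket -> illegal
(1,0): no bracket -> illegal
(1,2): flips 1 -> legal
(1,3): no bracket -> illegal
(1,4): flips 1 -> legal
(2,0): no bracket -> illegal
(2,1): no bracket -> illegal
(2,4): flips 1 -> legal
(3,1): no bracket -> illegal
(3,4): flips 1 -> legal
(4,4): flips 1 -> legal
(5,2): no bracket -> illegal
(5,3): no bracket -> illegal
(5,4): flips 1 -> legal
W mobility = 6

Answer: B=5 W=6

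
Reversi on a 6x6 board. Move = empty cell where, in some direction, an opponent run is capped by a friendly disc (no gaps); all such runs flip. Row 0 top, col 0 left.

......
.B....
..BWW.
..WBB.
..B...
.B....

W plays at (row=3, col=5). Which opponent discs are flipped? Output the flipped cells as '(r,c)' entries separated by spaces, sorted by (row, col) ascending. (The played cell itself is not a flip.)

Answer: (3,3) (3,4)

Derivation:
Dir NW: first cell 'W' (not opp) -> no flip
Dir N: first cell '.' (not opp) -> no flip
Dir NE: edge -> no flip
Dir W: opp run (3,4) (3,3) capped by W -> flip
Dir E: edge -> no flip
Dir SW: first cell '.' (not opp) -> no flip
Dir S: first cell '.' (not opp) -> no flip
Dir SE: edge -> no flip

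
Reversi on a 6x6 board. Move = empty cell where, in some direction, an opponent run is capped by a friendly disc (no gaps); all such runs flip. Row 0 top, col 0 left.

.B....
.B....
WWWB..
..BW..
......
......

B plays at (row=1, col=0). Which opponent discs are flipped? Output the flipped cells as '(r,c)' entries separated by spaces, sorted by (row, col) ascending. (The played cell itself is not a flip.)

Dir NW: edge -> no flip
Dir N: first cell '.' (not opp) -> no flip
Dir NE: first cell 'B' (not opp) -> no flip
Dir W: edge -> no flip
Dir E: first cell 'B' (not opp) -> no flip
Dir SW: edge -> no flip
Dir S: opp run (2,0), next='.' -> no flip
Dir SE: opp run (2,1) capped by B -> flip

Answer: (2,1)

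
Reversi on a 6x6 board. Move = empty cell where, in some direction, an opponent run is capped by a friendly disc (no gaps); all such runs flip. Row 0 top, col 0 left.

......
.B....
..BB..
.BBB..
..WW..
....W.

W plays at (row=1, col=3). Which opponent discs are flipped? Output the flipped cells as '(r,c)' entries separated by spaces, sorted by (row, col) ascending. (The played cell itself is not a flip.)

Answer: (2,3) (3,3)

Derivation:
Dir NW: first cell '.' (not opp) -> no flip
Dir N: first cell '.' (not opp) -> no flip
Dir NE: first cell '.' (not opp) -> no flip
Dir W: first cell '.' (not opp) -> no flip
Dir E: first cell '.' (not opp) -> no flip
Dir SW: opp run (2,2) (3,1), next='.' -> no flip
Dir S: opp run (2,3) (3,3) capped by W -> flip
Dir SE: first cell '.' (not opp) -> no flip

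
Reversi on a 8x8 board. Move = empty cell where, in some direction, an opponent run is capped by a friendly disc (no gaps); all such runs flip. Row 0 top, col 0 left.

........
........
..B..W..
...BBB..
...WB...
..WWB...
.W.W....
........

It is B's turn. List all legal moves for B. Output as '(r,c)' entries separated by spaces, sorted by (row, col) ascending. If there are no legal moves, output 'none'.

Answer: (1,5) (1,6) (3,2) (4,2) (5,1) (6,2) (7,0) (7,2) (7,3)

Derivation:
(1,4): no bracket -> illegal
(1,5): flips 1 -> legal
(1,6): flips 1 -> legal
(2,4): no bracket -> illegal
(2,6): no bracket -> illegal
(3,2): flips 1 -> legal
(3,6): no bracket -> illegal
(4,1): no bracket -> illegal
(4,2): flips 1 -> legal
(5,0): no bracket -> illegal
(5,1): flips 2 -> legal
(6,0): no bracket -> illegal
(6,2): flips 1 -> legal
(6,4): no bracket -> illegal
(7,0): flips 3 -> legal
(7,1): no bracket -> illegal
(7,2): flips 1 -> legal
(7,3): flips 3 -> legal
(7,4): no bracket -> illegal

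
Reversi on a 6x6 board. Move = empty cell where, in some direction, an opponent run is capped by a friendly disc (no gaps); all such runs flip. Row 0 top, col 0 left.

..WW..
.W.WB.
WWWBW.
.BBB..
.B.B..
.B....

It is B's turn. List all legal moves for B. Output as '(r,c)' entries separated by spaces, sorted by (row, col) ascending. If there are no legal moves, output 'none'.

(0,0): flips 2 -> legal
(0,1): flips 2 -> legal
(0,4): flips 2 -> legal
(1,0): flips 1 -> legal
(1,2): flips 2 -> legal
(1,5): flips 1 -> legal
(2,5): flips 1 -> legal
(3,0): no bracket -> illegal
(3,4): flips 1 -> legal
(3,5): no bracket -> illegal

Answer: (0,0) (0,1) (0,4) (1,0) (1,2) (1,5) (2,5) (3,4)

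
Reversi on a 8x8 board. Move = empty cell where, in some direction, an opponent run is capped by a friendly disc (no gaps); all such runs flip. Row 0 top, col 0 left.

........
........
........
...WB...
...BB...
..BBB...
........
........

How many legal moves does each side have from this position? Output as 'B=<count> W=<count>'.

-- B to move --
(2,2): flips 1 -> legal
(2,3): flips 1 -> legal
(2,4): no bracket -> illegal
(3,2): flips 1 -> legal
(4,2): no bracket -> illegal
B mobility = 3
-- W to move --
(2,3): no bracket -> illegal
(2,4): no bracket -> illegal
(2,5): no bracket -> illegal
(3,2): no bracket -> illegal
(3,5): flips 1 -> legal
(4,1): no bracket -> illegal
(4,2): no bracket -> illegal
(4,5): no bracket -> illegal
(5,1): no bracket -> illegal
(5,5): flips 1 -> legal
(6,1): no bracket -> illegal
(6,2): no bracket -> illegal
(6,3): flips 2 -> legal
(6,4): no bracket -> illegal
(6,5): no bracket -> illegal
W mobility = 3

Answer: B=3 W=3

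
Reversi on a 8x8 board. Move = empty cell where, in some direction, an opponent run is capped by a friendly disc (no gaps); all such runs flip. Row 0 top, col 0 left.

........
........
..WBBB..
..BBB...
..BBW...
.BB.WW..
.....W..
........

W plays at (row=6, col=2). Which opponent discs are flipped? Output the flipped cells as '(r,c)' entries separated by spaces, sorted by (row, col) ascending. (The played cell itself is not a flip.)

Answer: (3,2) (4,2) (5,2)

Derivation:
Dir NW: opp run (5,1), next='.' -> no flip
Dir N: opp run (5,2) (4,2) (3,2) capped by W -> flip
Dir NE: first cell '.' (not opp) -> no flip
Dir W: first cell '.' (not opp) -> no flip
Dir E: first cell '.' (not opp) -> no flip
Dir SW: first cell '.' (not opp) -> no flip
Dir S: first cell '.' (not opp) -> no flip
Dir SE: first cell '.' (not opp) -> no flip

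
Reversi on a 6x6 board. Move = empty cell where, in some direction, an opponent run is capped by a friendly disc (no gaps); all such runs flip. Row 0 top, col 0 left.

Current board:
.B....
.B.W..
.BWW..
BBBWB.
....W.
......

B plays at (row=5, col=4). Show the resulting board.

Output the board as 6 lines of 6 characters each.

Answer: .B....
.B.W..
.BWW..
BBBWB.
....B.
....B.

Derivation:
Place B at (5,4); scan 8 dirs for brackets.
Dir NW: first cell '.' (not opp) -> no flip
Dir N: opp run (4,4) capped by B -> flip
Dir NE: first cell '.' (not opp) -> no flip
Dir W: first cell '.' (not opp) -> no flip
Dir E: first cell '.' (not opp) -> no flip
Dir SW: edge -> no flip
Dir S: edge -> no flip
Dir SE: edge -> no flip
All flips: (4,4)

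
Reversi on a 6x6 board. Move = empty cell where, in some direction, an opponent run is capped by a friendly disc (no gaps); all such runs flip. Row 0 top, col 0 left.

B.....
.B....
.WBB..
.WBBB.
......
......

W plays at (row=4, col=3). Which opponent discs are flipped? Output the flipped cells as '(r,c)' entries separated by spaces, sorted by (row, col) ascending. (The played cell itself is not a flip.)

Dir NW: opp run (3,2) capped by W -> flip
Dir N: opp run (3,3) (2,3), next='.' -> no flip
Dir NE: opp run (3,4), next='.' -> no flip
Dir W: first cell '.' (not opp) -> no flip
Dir E: first cell '.' (not opp) -> no flip
Dir SW: first cell '.' (not opp) -> no flip
Dir S: first cell '.' (not opp) -> no flip
Dir SE: first cell '.' (not opp) -> no flip

Answer: (3,2)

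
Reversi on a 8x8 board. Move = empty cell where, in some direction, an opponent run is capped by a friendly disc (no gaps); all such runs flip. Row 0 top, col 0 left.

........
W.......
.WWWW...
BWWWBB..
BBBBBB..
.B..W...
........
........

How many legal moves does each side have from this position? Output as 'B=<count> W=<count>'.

Answer: B=9 W=9

Derivation:
-- B to move --
(0,0): no bracket -> illegal
(0,1): no bracket -> illegal
(1,1): flips 4 -> legal
(1,2): flips 4 -> legal
(1,3): flips 5 -> legal
(1,4): flips 3 -> legal
(1,5): flips 2 -> legal
(2,0): flips 1 -> legal
(2,5): no bracket -> illegal
(5,3): no bracket -> illegal
(5,5): no bracket -> illegal
(6,3): flips 1 -> legal
(6,4): flips 1 -> legal
(6,5): flips 1 -> legal
B mobility = 9
-- W to move --
(2,0): no bracket -> illegal
(2,5): no bracket -> illegal
(2,6): no bracket -> illegal
(3,6): flips 3 -> legal
(4,6): flips 1 -> legal
(5,0): flips 1 -> legal
(5,2): flips 1 -> legal
(5,3): flips 2 -> legal
(5,5): flips 1 -> legal
(5,6): flips 2 -> legal
(6,0): flips 2 -> legal
(6,1): flips 2 -> legal
(6,2): no bracket -> illegal
W mobility = 9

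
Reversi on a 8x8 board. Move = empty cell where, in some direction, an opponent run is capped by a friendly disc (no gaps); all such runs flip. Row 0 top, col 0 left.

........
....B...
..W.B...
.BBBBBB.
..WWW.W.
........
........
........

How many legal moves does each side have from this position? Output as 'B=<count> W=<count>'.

Answer: B=10 W=9

Derivation:
-- B to move --
(1,1): flips 1 -> legal
(1,2): flips 1 -> legal
(1,3): flips 1 -> legal
(2,1): no bracket -> illegal
(2,3): no bracket -> illegal
(3,7): no bracket -> illegal
(4,1): no bracket -> illegal
(4,5): no bracket -> illegal
(4,7): no bracket -> illegal
(5,1): flips 1 -> legal
(5,2): flips 2 -> legal
(5,3): flips 3 -> legal
(5,4): flips 2 -> legal
(5,5): flips 1 -> legal
(5,6): flips 1 -> legal
(5,7): flips 1 -> legal
B mobility = 10
-- W to move --
(0,3): no bracket -> illegal
(0,4): flips 3 -> legal
(0,5): no bracket -> illegal
(1,3): flips 2 -> legal
(1,5): flips 2 -> legal
(2,0): flips 1 -> legal
(2,1): flips 1 -> legal
(2,3): flips 1 -> legal
(2,5): flips 1 -> legal
(2,6): flips 2 -> legal
(2,7): no bracket -> illegal
(3,0): no bracket -> illegal
(3,7): no bracket -> illegal
(4,0): flips 1 -> legal
(4,1): no bracket -> illegal
(4,5): no bracket -> illegal
(4,7): no bracket -> illegal
W mobility = 9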